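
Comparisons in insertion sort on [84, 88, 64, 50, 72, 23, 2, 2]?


Algorithm: insertion sort
Input: [84, 88, 64, 50, 72, 23, 2, 2]
Sorted: [2, 2, 23, 50, 64, 72, 84, 88]

27


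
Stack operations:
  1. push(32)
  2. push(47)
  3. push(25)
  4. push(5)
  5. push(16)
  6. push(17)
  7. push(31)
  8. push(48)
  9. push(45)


push(32) -> [32]
push(47) -> [32, 47]
push(25) -> [32, 47, 25]
push(5) -> [32, 47, 25, 5]
push(16) -> [32, 47, 25, 5, 16]
push(17) -> [32, 47, 25, 5, 16, 17]
push(31) -> [32, 47, 25, 5, 16, 17, 31]
push(48) -> [32, 47, 25, 5, 16, 17, 31, 48]
push(45) -> [32, 47, 25, 5, 16, 17, 31, 48, 45]

Final stack: [32, 47, 25, 5, 16, 17, 31, 48, 45]


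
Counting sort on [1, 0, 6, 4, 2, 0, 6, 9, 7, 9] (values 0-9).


Input: [1, 0, 6, 4, 2, 0, 6, 9, 7, 9]
Counts: [2, 1, 1, 0, 1, 0, 2, 1, 0, 2]

Sorted: [0, 0, 1, 2, 4, 6, 6, 7, 9, 9]


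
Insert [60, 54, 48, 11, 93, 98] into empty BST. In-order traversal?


Insert 60: root
Insert 54: L from 60
Insert 48: L from 60 -> L from 54
Insert 11: L from 60 -> L from 54 -> L from 48
Insert 93: R from 60
Insert 98: R from 60 -> R from 93

In-order: [11, 48, 54, 60, 93, 98]


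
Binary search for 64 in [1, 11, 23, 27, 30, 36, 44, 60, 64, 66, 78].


Step 1: lo=0, hi=10, mid=5, val=36
Step 2: lo=6, hi=10, mid=8, val=64

Found at index 8


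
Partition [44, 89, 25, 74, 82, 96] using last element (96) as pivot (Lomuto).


Pivot: 96
  44 <= 96: advance i (no swap)
  89 <= 96: advance i (no swap)
  25 <= 96: advance i (no swap)
  74 <= 96: advance i (no swap)
  82 <= 96: advance i (no swap)
Place pivot at 5: [44, 89, 25, 74, 82, 96]

Partitioned: [44, 89, 25, 74, 82, 96]


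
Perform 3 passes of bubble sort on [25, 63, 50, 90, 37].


Initial: [25, 63, 50, 90, 37]
Pass 1: [25, 50, 63, 37, 90] (2 swaps)
Pass 2: [25, 50, 37, 63, 90] (1 swaps)
Pass 3: [25, 37, 50, 63, 90] (1 swaps)

After 3 passes: [25, 37, 50, 63, 90]


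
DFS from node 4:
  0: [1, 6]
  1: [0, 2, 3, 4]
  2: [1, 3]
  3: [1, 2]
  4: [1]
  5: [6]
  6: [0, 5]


Visit 4, push [1]
Visit 1, push [3, 2, 0]
Visit 0, push [6]
Visit 6, push [5]
Visit 5, push []
Visit 2, push [3]
Visit 3, push []

DFS order: [4, 1, 0, 6, 5, 2, 3]


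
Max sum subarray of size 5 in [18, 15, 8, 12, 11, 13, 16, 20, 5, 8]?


[0:5]: 64
[1:6]: 59
[2:7]: 60
[3:8]: 72
[4:9]: 65
[5:10]: 62

Max: 72 at [3:8]


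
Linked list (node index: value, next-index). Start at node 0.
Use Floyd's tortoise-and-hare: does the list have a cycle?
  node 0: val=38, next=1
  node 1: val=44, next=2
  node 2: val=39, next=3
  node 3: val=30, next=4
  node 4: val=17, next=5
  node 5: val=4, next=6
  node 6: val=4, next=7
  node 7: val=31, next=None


Floyd's tortoise (slow, +1) and hare (fast, +2):
  init: slow=0, fast=0
  step 1: slow=1, fast=2
  step 2: slow=2, fast=4
  step 3: slow=3, fast=6
  step 4: fast 6->7->None, no cycle

Cycle: no


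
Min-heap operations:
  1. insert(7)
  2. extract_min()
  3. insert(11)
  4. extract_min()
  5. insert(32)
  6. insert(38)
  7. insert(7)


insert(7) -> [7]
extract_min()->7, []
insert(11) -> [11]
extract_min()->11, []
insert(32) -> [32]
insert(38) -> [32, 38]
insert(7) -> [7, 38, 32]

Final heap: [7, 38, 32]


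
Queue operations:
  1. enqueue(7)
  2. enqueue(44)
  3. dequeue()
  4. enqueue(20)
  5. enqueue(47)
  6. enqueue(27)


enqueue(7) -> [7]
enqueue(44) -> [7, 44]
dequeue()->7, [44]
enqueue(20) -> [44, 20]
enqueue(47) -> [44, 20, 47]
enqueue(27) -> [44, 20, 47, 27]

Final queue: [44, 20, 47, 27]


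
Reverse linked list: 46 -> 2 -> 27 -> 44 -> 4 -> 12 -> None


Step 1: curr=46, set curr.next=prev(None) | reversed so far: 46
Step 2: curr=2, set curr.next=prev(46) | reversed so far: 2 -> 46
Step 3: curr=27, set curr.next=prev(2) | reversed so far: 27 -> 2 -> 46
Step 4: curr=44, set curr.next=prev(27) | reversed so far: 44 -> 27 -> 2 -> 46
Step 5: curr=4, set curr.next=prev(44) | reversed so far: 4 -> 44 -> 27 -> 2 -> 46
Step 6: curr=12, set curr.next=prev(4) | reversed so far: 12 -> 4 -> 44 -> 27 -> 2 -> 46

12 -> 4 -> 44 -> 27 -> 2 -> 46 -> None


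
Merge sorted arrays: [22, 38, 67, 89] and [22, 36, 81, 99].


Take 22 from A
Take 22 from B
Take 36 from B
Take 38 from A
Take 67 from A
Take 81 from B
Take 89 from A

Merged: [22, 22, 36, 38, 67, 81, 89, 99]


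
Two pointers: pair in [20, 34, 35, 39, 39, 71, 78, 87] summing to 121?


lo=0(20)+hi=7(87)=107
lo=1(34)+hi=7(87)=121

Yes: 34+87=121


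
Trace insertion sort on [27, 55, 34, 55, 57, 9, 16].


Initial: [27, 55, 34, 55, 57, 9, 16]
Insert 55: [27, 55, 34, 55, 57, 9, 16]
Insert 34: [27, 34, 55, 55, 57, 9, 16]
Insert 55: [27, 34, 55, 55, 57, 9, 16]
Insert 57: [27, 34, 55, 55, 57, 9, 16]
Insert 9: [9, 27, 34, 55, 55, 57, 16]
Insert 16: [9, 16, 27, 34, 55, 55, 57]

Sorted: [9, 16, 27, 34, 55, 55, 57]


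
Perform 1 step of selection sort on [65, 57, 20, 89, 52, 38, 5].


Initial: [65, 57, 20, 89, 52, 38, 5]
Step 1: min=5 at 6
  Swap: [5, 57, 20, 89, 52, 38, 65]

After 1 step: [5, 57, 20, 89, 52, 38, 65]


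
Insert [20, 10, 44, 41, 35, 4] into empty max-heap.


Insert 20: [20]
Insert 10: [20, 10]
Insert 44: [44, 10, 20]
Insert 41: [44, 41, 20, 10]
Insert 35: [44, 41, 20, 10, 35]
Insert 4: [44, 41, 20, 10, 35, 4]

Final heap: [44, 41, 20, 10, 35, 4]


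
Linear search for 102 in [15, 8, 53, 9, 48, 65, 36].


i=0: 15!=102
i=1: 8!=102
i=2: 53!=102
i=3: 9!=102
i=4: 48!=102
i=5: 65!=102
i=6: 36!=102

Not found, 7 comps


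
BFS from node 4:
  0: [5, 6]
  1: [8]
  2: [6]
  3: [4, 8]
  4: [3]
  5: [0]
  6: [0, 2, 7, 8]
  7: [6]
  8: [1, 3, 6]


Visit 4, enqueue [3]
Visit 3, enqueue [8]
Visit 8, enqueue [1, 6]
Visit 1, enqueue []
Visit 6, enqueue [0, 2, 7]
Visit 0, enqueue [5]
Visit 2, enqueue []
Visit 7, enqueue []
Visit 5, enqueue []

BFS order: [4, 3, 8, 1, 6, 0, 2, 7, 5]


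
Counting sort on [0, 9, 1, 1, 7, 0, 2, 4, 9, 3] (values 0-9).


Input: [0, 9, 1, 1, 7, 0, 2, 4, 9, 3]
Counts: [2, 2, 1, 1, 1, 0, 0, 1, 0, 2]

Sorted: [0, 0, 1, 1, 2, 3, 4, 7, 9, 9]


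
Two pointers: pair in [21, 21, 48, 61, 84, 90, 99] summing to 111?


lo=0(21)+hi=6(99)=120
lo=0(21)+hi=5(90)=111

Yes: 21+90=111


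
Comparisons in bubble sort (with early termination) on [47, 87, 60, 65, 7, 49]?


Algorithm: bubble sort (with early termination)
Input: [47, 87, 60, 65, 7, 49]
Sorted: [7, 47, 49, 60, 65, 87]

15


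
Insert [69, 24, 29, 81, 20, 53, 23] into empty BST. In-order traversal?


Insert 69: root
Insert 24: L from 69
Insert 29: L from 69 -> R from 24
Insert 81: R from 69
Insert 20: L from 69 -> L from 24
Insert 53: L from 69 -> R from 24 -> R from 29
Insert 23: L from 69 -> L from 24 -> R from 20

In-order: [20, 23, 24, 29, 53, 69, 81]


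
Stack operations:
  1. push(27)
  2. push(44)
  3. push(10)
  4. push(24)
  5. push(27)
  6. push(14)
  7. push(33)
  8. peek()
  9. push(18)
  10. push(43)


push(27) -> [27]
push(44) -> [27, 44]
push(10) -> [27, 44, 10]
push(24) -> [27, 44, 10, 24]
push(27) -> [27, 44, 10, 24, 27]
push(14) -> [27, 44, 10, 24, 27, 14]
push(33) -> [27, 44, 10, 24, 27, 14, 33]
peek()->33
push(18) -> [27, 44, 10, 24, 27, 14, 33, 18]
push(43) -> [27, 44, 10, 24, 27, 14, 33, 18, 43]

Final stack: [27, 44, 10, 24, 27, 14, 33, 18, 43]


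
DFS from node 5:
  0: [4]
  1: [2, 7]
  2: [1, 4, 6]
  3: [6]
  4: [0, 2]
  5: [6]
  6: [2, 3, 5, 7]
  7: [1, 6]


Visit 5, push [6]
Visit 6, push [7, 3, 2]
Visit 2, push [4, 1]
Visit 1, push [7]
Visit 7, push []
Visit 4, push [0]
Visit 0, push []
Visit 3, push []

DFS order: [5, 6, 2, 1, 7, 4, 0, 3]


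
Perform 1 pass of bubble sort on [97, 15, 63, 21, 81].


Initial: [97, 15, 63, 21, 81]
Pass 1: [15, 63, 21, 81, 97] (4 swaps)

After 1 pass: [15, 63, 21, 81, 97]


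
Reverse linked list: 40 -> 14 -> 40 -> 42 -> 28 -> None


Step 1: curr=40, set curr.next=prev(None) | reversed so far: 40
Step 2: curr=14, set curr.next=prev(40) | reversed so far: 14 -> 40
Step 3: curr=40, set curr.next=prev(14) | reversed so far: 40 -> 14 -> 40
Step 4: curr=42, set curr.next=prev(40) | reversed so far: 42 -> 40 -> 14 -> 40
Step 5: curr=28, set curr.next=prev(42) | reversed so far: 28 -> 42 -> 40 -> 14 -> 40

28 -> 42 -> 40 -> 14 -> 40 -> None


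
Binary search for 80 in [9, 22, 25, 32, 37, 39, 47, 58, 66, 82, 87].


Step 1: lo=0, hi=10, mid=5, val=39
Step 2: lo=6, hi=10, mid=8, val=66
Step 3: lo=9, hi=10, mid=9, val=82

Not found


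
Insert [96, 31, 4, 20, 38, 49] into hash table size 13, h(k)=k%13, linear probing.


Insert 96: h=5 -> slot 5
Insert 31: h=5, 1 probes -> slot 6
Insert 4: h=4 -> slot 4
Insert 20: h=7 -> slot 7
Insert 38: h=12 -> slot 12
Insert 49: h=10 -> slot 10

Table: [None, None, None, None, 4, 96, 31, 20, None, None, 49, None, 38]


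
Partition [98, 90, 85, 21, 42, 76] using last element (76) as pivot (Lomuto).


Pivot: 76
  21 <= 76: swap -> [21, 90, 85, 98, 42, 76]
  42 <= 76: swap -> [21, 42, 85, 98, 90, 76]
Place pivot at 2: [21, 42, 76, 98, 90, 85]

Partitioned: [21, 42, 76, 98, 90, 85]


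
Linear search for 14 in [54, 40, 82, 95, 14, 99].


i=0: 54!=14
i=1: 40!=14
i=2: 82!=14
i=3: 95!=14
i=4: 14==14 found!

Found at 4, 5 comps


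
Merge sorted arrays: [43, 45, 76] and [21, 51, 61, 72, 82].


Take 21 from B
Take 43 from A
Take 45 from A
Take 51 from B
Take 61 from B
Take 72 from B
Take 76 from A

Merged: [21, 43, 45, 51, 61, 72, 76, 82]


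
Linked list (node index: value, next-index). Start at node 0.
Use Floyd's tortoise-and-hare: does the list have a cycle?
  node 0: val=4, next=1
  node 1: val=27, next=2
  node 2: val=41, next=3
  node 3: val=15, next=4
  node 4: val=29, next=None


Floyd's tortoise (slow, +1) and hare (fast, +2):
  init: slow=0, fast=0
  step 1: slow=1, fast=2
  step 2: slow=2, fast=4
  step 3: fast -> None, no cycle

Cycle: no


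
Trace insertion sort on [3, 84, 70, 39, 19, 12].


Initial: [3, 84, 70, 39, 19, 12]
Insert 84: [3, 84, 70, 39, 19, 12]
Insert 70: [3, 70, 84, 39, 19, 12]
Insert 39: [3, 39, 70, 84, 19, 12]
Insert 19: [3, 19, 39, 70, 84, 12]
Insert 12: [3, 12, 19, 39, 70, 84]

Sorted: [3, 12, 19, 39, 70, 84]


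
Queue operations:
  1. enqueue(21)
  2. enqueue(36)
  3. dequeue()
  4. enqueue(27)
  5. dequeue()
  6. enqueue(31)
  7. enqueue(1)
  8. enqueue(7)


enqueue(21) -> [21]
enqueue(36) -> [21, 36]
dequeue()->21, [36]
enqueue(27) -> [36, 27]
dequeue()->36, [27]
enqueue(31) -> [27, 31]
enqueue(1) -> [27, 31, 1]
enqueue(7) -> [27, 31, 1, 7]

Final queue: [27, 31, 1, 7]


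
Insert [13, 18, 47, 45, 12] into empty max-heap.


Insert 13: [13]
Insert 18: [18, 13]
Insert 47: [47, 13, 18]
Insert 45: [47, 45, 18, 13]
Insert 12: [47, 45, 18, 13, 12]

Final heap: [47, 45, 18, 13, 12]


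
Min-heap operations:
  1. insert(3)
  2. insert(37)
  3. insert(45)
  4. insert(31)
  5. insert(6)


insert(3) -> [3]
insert(37) -> [3, 37]
insert(45) -> [3, 37, 45]
insert(31) -> [3, 31, 45, 37]
insert(6) -> [3, 6, 45, 37, 31]

Final heap: [3, 6, 45, 37, 31]


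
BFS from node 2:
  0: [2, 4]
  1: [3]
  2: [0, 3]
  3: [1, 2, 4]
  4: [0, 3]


Visit 2, enqueue [0, 3]
Visit 0, enqueue [4]
Visit 3, enqueue [1]
Visit 4, enqueue []
Visit 1, enqueue []

BFS order: [2, 0, 3, 4, 1]


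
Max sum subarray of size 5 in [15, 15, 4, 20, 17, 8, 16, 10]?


[0:5]: 71
[1:6]: 64
[2:7]: 65
[3:8]: 71

Max: 71 at [0:5]


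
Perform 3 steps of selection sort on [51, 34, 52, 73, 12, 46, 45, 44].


Initial: [51, 34, 52, 73, 12, 46, 45, 44]
Step 1: min=12 at 4
  Swap: [12, 34, 52, 73, 51, 46, 45, 44]
Step 2: min=34 at 1
  Swap: [12, 34, 52, 73, 51, 46, 45, 44]
Step 3: min=44 at 7
  Swap: [12, 34, 44, 73, 51, 46, 45, 52]

After 3 steps: [12, 34, 44, 73, 51, 46, 45, 52]


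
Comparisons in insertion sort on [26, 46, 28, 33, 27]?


Algorithm: insertion sort
Input: [26, 46, 28, 33, 27]
Sorted: [26, 27, 28, 33, 46]

9


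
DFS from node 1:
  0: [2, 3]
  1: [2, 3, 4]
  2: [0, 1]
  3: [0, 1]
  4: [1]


Visit 1, push [4, 3, 2]
Visit 2, push [0]
Visit 0, push [3]
Visit 3, push []
Visit 4, push []

DFS order: [1, 2, 0, 3, 4]


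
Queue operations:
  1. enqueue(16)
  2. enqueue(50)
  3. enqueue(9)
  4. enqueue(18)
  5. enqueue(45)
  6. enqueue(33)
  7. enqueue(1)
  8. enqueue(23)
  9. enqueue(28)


enqueue(16) -> [16]
enqueue(50) -> [16, 50]
enqueue(9) -> [16, 50, 9]
enqueue(18) -> [16, 50, 9, 18]
enqueue(45) -> [16, 50, 9, 18, 45]
enqueue(33) -> [16, 50, 9, 18, 45, 33]
enqueue(1) -> [16, 50, 9, 18, 45, 33, 1]
enqueue(23) -> [16, 50, 9, 18, 45, 33, 1, 23]
enqueue(28) -> [16, 50, 9, 18, 45, 33, 1, 23, 28]

Final queue: [16, 50, 9, 18, 45, 33, 1, 23, 28]


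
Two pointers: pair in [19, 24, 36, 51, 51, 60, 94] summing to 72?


lo=0(19)+hi=6(94)=113
lo=0(19)+hi=5(60)=79
lo=0(19)+hi=4(51)=70
lo=1(24)+hi=4(51)=75
lo=1(24)+hi=3(51)=75
lo=1(24)+hi=2(36)=60

No pair found


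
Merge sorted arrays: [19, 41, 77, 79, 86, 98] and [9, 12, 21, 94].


Take 9 from B
Take 12 from B
Take 19 from A
Take 21 from B
Take 41 from A
Take 77 from A
Take 79 from A
Take 86 from A
Take 94 from B

Merged: [9, 12, 19, 21, 41, 77, 79, 86, 94, 98]


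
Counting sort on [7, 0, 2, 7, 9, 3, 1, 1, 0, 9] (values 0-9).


Input: [7, 0, 2, 7, 9, 3, 1, 1, 0, 9]
Counts: [2, 2, 1, 1, 0, 0, 0, 2, 0, 2]

Sorted: [0, 0, 1, 1, 2, 3, 7, 7, 9, 9]


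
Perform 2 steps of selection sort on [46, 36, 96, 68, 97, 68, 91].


Initial: [46, 36, 96, 68, 97, 68, 91]
Step 1: min=36 at 1
  Swap: [36, 46, 96, 68, 97, 68, 91]
Step 2: min=46 at 1
  Swap: [36, 46, 96, 68, 97, 68, 91]

After 2 steps: [36, 46, 96, 68, 97, 68, 91]


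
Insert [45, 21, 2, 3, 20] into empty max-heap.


Insert 45: [45]
Insert 21: [45, 21]
Insert 2: [45, 21, 2]
Insert 3: [45, 21, 2, 3]
Insert 20: [45, 21, 2, 3, 20]

Final heap: [45, 21, 2, 3, 20]


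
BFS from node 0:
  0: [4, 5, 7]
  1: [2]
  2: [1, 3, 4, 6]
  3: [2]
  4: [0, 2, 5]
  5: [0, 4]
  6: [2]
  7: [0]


Visit 0, enqueue [4, 5, 7]
Visit 4, enqueue [2]
Visit 5, enqueue []
Visit 7, enqueue []
Visit 2, enqueue [1, 3, 6]
Visit 1, enqueue []
Visit 3, enqueue []
Visit 6, enqueue []

BFS order: [0, 4, 5, 7, 2, 1, 3, 6]


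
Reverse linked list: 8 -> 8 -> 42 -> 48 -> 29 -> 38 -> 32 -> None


Step 1: curr=8, set curr.next=prev(None) | reversed so far: 8
Step 2: curr=8, set curr.next=prev(8) | reversed so far: 8 -> 8
Step 3: curr=42, set curr.next=prev(8) | reversed so far: 42 -> 8 -> 8
Step 4: curr=48, set curr.next=prev(42) | reversed so far: 48 -> 42 -> 8 -> 8
Step 5: curr=29, set curr.next=prev(48) | reversed so far: 29 -> 48 -> 42 -> 8 -> 8
Step 6: curr=38, set curr.next=prev(29) | reversed so far: 38 -> 29 -> 48 -> 42 -> 8 -> 8
Step 7: curr=32, set curr.next=prev(38) | reversed so far: 32 -> 38 -> 29 -> 48 -> 42 -> 8 -> 8

32 -> 38 -> 29 -> 48 -> 42 -> 8 -> 8 -> None


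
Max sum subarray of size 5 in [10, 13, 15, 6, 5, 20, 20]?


[0:5]: 49
[1:6]: 59
[2:7]: 66

Max: 66 at [2:7]


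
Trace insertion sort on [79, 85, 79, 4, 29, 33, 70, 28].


Initial: [79, 85, 79, 4, 29, 33, 70, 28]
Insert 85: [79, 85, 79, 4, 29, 33, 70, 28]
Insert 79: [79, 79, 85, 4, 29, 33, 70, 28]
Insert 4: [4, 79, 79, 85, 29, 33, 70, 28]
Insert 29: [4, 29, 79, 79, 85, 33, 70, 28]
Insert 33: [4, 29, 33, 79, 79, 85, 70, 28]
Insert 70: [4, 29, 33, 70, 79, 79, 85, 28]
Insert 28: [4, 28, 29, 33, 70, 79, 79, 85]

Sorted: [4, 28, 29, 33, 70, 79, 79, 85]


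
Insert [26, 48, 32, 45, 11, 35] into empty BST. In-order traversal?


Insert 26: root
Insert 48: R from 26
Insert 32: R from 26 -> L from 48
Insert 45: R from 26 -> L from 48 -> R from 32
Insert 11: L from 26
Insert 35: R from 26 -> L from 48 -> R from 32 -> L from 45

In-order: [11, 26, 32, 35, 45, 48]


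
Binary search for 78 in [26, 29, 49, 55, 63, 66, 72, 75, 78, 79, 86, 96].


Step 1: lo=0, hi=11, mid=5, val=66
Step 2: lo=6, hi=11, mid=8, val=78

Found at index 8


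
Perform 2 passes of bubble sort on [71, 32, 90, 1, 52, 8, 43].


Initial: [71, 32, 90, 1, 52, 8, 43]
Pass 1: [32, 71, 1, 52, 8, 43, 90] (5 swaps)
Pass 2: [32, 1, 52, 8, 43, 71, 90] (4 swaps)

After 2 passes: [32, 1, 52, 8, 43, 71, 90]


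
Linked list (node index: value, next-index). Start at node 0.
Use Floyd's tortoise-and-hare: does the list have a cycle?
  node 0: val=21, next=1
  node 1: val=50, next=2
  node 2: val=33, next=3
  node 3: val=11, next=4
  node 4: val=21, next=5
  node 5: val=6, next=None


Floyd's tortoise (slow, +1) and hare (fast, +2):
  init: slow=0, fast=0
  step 1: slow=1, fast=2
  step 2: slow=2, fast=4
  step 3: fast 4->5->None, no cycle

Cycle: no


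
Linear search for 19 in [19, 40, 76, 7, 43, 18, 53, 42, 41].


i=0: 19==19 found!

Found at 0, 1 comps


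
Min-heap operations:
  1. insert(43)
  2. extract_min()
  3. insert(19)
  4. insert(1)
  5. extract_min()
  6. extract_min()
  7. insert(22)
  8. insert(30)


insert(43) -> [43]
extract_min()->43, []
insert(19) -> [19]
insert(1) -> [1, 19]
extract_min()->1, [19]
extract_min()->19, []
insert(22) -> [22]
insert(30) -> [22, 30]

Final heap: [22, 30]


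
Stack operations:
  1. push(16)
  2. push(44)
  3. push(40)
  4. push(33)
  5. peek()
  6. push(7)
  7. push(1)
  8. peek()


push(16) -> [16]
push(44) -> [16, 44]
push(40) -> [16, 44, 40]
push(33) -> [16, 44, 40, 33]
peek()->33
push(7) -> [16, 44, 40, 33, 7]
push(1) -> [16, 44, 40, 33, 7, 1]
peek()->1

Final stack: [16, 44, 40, 33, 7, 1]


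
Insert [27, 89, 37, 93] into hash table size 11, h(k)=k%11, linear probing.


Insert 27: h=5 -> slot 5
Insert 89: h=1 -> slot 1
Insert 37: h=4 -> slot 4
Insert 93: h=5, 1 probes -> slot 6

Table: [None, 89, None, None, 37, 27, 93, None, None, None, None]


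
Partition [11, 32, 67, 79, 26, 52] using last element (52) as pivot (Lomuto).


Pivot: 52
  11 <= 52: advance i (no swap)
  32 <= 52: advance i (no swap)
  26 <= 52: swap -> [11, 32, 26, 79, 67, 52]
Place pivot at 3: [11, 32, 26, 52, 67, 79]

Partitioned: [11, 32, 26, 52, 67, 79]


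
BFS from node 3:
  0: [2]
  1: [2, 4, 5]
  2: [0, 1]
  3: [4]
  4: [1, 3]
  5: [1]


Visit 3, enqueue [4]
Visit 4, enqueue [1]
Visit 1, enqueue [2, 5]
Visit 2, enqueue [0]
Visit 5, enqueue []
Visit 0, enqueue []

BFS order: [3, 4, 1, 2, 5, 0]


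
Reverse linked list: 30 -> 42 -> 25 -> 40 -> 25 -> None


Step 1: curr=30, set curr.next=prev(None) | reversed so far: 30
Step 2: curr=42, set curr.next=prev(30) | reversed so far: 42 -> 30
Step 3: curr=25, set curr.next=prev(42) | reversed so far: 25 -> 42 -> 30
Step 4: curr=40, set curr.next=prev(25) | reversed so far: 40 -> 25 -> 42 -> 30
Step 5: curr=25, set curr.next=prev(40) | reversed so far: 25 -> 40 -> 25 -> 42 -> 30

25 -> 40 -> 25 -> 42 -> 30 -> None


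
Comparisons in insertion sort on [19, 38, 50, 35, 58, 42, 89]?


Algorithm: insertion sort
Input: [19, 38, 50, 35, 58, 42, 89]
Sorted: [19, 35, 38, 42, 50, 58, 89]

10


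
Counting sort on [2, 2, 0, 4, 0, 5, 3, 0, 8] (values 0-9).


Input: [2, 2, 0, 4, 0, 5, 3, 0, 8]
Counts: [3, 0, 2, 1, 1, 1, 0, 0, 1, 0]

Sorted: [0, 0, 0, 2, 2, 3, 4, 5, 8]


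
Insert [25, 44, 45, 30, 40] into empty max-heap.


Insert 25: [25]
Insert 44: [44, 25]
Insert 45: [45, 25, 44]
Insert 30: [45, 30, 44, 25]
Insert 40: [45, 40, 44, 25, 30]

Final heap: [45, 40, 44, 25, 30]


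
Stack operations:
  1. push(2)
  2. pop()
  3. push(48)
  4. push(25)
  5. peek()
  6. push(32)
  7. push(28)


push(2) -> [2]
pop()->2, []
push(48) -> [48]
push(25) -> [48, 25]
peek()->25
push(32) -> [48, 25, 32]
push(28) -> [48, 25, 32, 28]

Final stack: [48, 25, 32, 28]


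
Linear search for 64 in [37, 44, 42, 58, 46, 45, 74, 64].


i=0: 37!=64
i=1: 44!=64
i=2: 42!=64
i=3: 58!=64
i=4: 46!=64
i=5: 45!=64
i=6: 74!=64
i=7: 64==64 found!

Found at 7, 8 comps


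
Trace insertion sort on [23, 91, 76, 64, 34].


Initial: [23, 91, 76, 64, 34]
Insert 91: [23, 91, 76, 64, 34]
Insert 76: [23, 76, 91, 64, 34]
Insert 64: [23, 64, 76, 91, 34]
Insert 34: [23, 34, 64, 76, 91]

Sorted: [23, 34, 64, 76, 91]


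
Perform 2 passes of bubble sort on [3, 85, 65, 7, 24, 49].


Initial: [3, 85, 65, 7, 24, 49]
Pass 1: [3, 65, 7, 24, 49, 85] (4 swaps)
Pass 2: [3, 7, 24, 49, 65, 85] (3 swaps)

After 2 passes: [3, 7, 24, 49, 65, 85]


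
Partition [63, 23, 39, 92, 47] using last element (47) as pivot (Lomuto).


Pivot: 47
  23 <= 47: swap -> [23, 63, 39, 92, 47]
  39 <= 47: swap -> [23, 39, 63, 92, 47]
Place pivot at 2: [23, 39, 47, 92, 63]

Partitioned: [23, 39, 47, 92, 63]


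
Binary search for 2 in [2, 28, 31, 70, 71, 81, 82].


Step 1: lo=0, hi=6, mid=3, val=70
Step 2: lo=0, hi=2, mid=1, val=28
Step 3: lo=0, hi=0, mid=0, val=2

Found at index 0


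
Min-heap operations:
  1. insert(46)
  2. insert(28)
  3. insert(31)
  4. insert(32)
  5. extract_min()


insert(46) -> [46]
insert(28) -> [28, 46]
insert(31) -> [28, 46, 31]
insert(32) -> [28, 32, 31, 46]
extract_min()->28, [31, 32, 46]

Final heap: [31, 32, 46]


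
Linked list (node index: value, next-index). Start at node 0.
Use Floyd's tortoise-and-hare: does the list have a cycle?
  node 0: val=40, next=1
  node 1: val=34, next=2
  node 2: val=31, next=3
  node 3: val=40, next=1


Floyd's tortoise (slow, +1) and hare (fast, +2):
  init: slow=0, fast=0
  step 1: slow=1, fast=2
  step 2: slow=2, fast=1
  step 3: slow=3, fast=3
  slow == fast at node 3: cycle detected

Cycle: yes


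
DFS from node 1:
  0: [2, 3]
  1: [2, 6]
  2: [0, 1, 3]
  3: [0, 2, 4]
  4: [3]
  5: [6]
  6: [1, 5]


Visit 1, push [6, 2]
Visit 2, push [3, 0]
Visit 0, push [3]
Visit 3, push [4]
Visit 4, push []
Visit 6, push [5]
Visit 5, push []

DFS order: [1, 2, 0, 3, 4, 6, 5]


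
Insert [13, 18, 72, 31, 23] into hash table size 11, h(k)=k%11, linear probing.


Insert 13: h=2 -> slot 2
Insert 18: h=7 -> slot 7
Insert 72: h=6 -> slot 6
Insert 31: h=9 -> slot 9
Insert 23: h=1 -> slot 1

Table: [None, 23, 13, None, None, None, 72, 18, None, 31, None]


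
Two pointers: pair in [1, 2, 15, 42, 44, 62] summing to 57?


lo=0(1)+hi=5(62)=63
lo=0(1)+hi=4(44)=45
lo=1(2)+hi=4(44)=46
lo=2(15)+hi=4(44)=59
lo=2(15)+hi=3(42)=57

Yes: 15+42=57


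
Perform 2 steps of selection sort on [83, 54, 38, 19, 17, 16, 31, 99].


Initial: [83, 54, 38, 19, 17, 16, 31, 99]
Step 1: min=16 at 5
  Swap: [16, 54, 38, 19, 17, 83, 31, 99]
Step 2: min=17 at 4
  Swap: [16, 17, 38, 19, 54, 83, 31, 99]

After 2 steps: [16, 17, 38, 19, 54, 83, 31, 99]


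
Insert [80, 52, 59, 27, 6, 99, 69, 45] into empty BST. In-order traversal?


Insert 80: root
Insert 52: L from 80
Insert 59: L from 80 -> R from 52
Insert 27: L from 80 -> L from 52
Insert 6: L from 80 -> L from 52 -> L from 27
Insert 99: R from 80
Insert 69: L from 80 -> R from 52 -> R from 59
Insert 45: L from 80 -> L from 52 -> R from 27

In-order: [6, 27, 45, 52, 59, 69, 80, 99]


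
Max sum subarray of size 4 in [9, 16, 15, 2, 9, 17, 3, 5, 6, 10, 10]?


[0:4]: 42
[1:5]: 42
[2:6]: 43
[3:7]: 31
[4:8]: 34
[5:9]: 31
[6:10]: 24
[7:11]: 31

Max: 43 at [2:6]


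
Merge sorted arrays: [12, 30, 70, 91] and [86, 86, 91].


Take 12 from A
Take 30 from A
Take 70 from A
Take 86 from B
Take 86 from B
Take 91 from A

Merged: [12, 30, 70, 86, 86, 91, 91]


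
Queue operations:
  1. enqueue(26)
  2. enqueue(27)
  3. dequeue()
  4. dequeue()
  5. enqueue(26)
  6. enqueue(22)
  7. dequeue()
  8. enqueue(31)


enqueue(26) -> [26]
enqueue(27) -> [26, 27]
dequeue()->26, [27]
dequeue()->27, []
enqueue(26) -> [26]
enqueue(22) -> [26, 22]
dequeue()->26, [22]
enqueue(31) -> [22, 31]

Final queue: [22, 31]


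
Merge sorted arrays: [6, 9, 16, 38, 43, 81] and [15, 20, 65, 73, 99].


Take 6 from A
Take 9 from A
Take 15 from B
Take 16 from A
Take 20 from B
Take 38 from A
Take 43 from A
Take 65 from B
Take 73 from B
Take 81 from A

Merged: [6, 9, 15, 16, 20, 38, 43, 65, 73, 81, 99]


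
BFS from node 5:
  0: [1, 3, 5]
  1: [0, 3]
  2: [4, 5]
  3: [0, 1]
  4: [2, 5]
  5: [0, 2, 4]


Visit 5, enqueue [0, 2, 4]
Visit 0, enqueue [1, 3]
Visit 2, enqueue []
Visit 4, enqueue []
Visit 1, enqueue []
Visit 3, enqueue []

BFS order: [5, 0, 2, 4, 1, 3]


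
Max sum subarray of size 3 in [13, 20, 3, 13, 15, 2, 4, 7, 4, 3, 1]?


[0:3]: 36
[1:4]: 36
[2:5]: 31
[3:6]: 30
[4:7]: 21
[5:8]: 13
[6:9]: 15
[7:10]: 14
[8:11]: 8

Max: 36 at [0:3]


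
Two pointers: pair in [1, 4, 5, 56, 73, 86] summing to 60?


lo=0(1)+hi=5(86)=87
lo=0(1)+hi=4(73)=74
lo=0(1)+hi=3(56)=57
lo=1(4)+hi=3(56)=60

Yes: 4+56=60


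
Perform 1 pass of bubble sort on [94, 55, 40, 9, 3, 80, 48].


Initial: [94, 55, 40, 9, 3, 80, 48]
Pass 1: [55, 40, 9, 3, 80, 48, 94] (6 swaps)

After 1 pass: [55, 40, 9, 3, 80, 48, 94]


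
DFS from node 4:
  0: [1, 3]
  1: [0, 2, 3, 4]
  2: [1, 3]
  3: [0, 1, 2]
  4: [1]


Visit 4, push [1]
Visit 1, push [3, 2, 0]
Visit 0, push [3]
Visit 3, push [2]
Visit 2, push []

DFS order: [4, 1, 0, 3, 2]


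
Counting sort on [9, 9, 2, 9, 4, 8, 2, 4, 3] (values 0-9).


Input: [9, 9, 2, 9, 4, 8, 2, 4, 3]
Counts: [0, 0, 2, 1, 2, 0, 0, 0, 1, 3]

Sorted: [2, 2, 3, 4, 4, 8, 9, 9, 9]


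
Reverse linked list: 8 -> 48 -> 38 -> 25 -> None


Step 1: curr=8, set curr.next=prev(None) | reversed so far: 8
Step 2: curr=48, set curr.next=prev(8) | reversed so far: 48 -> 8
Step 3: curr=38, set curr.next=prev(48) | reversed so far: 38 -> 48 -> 8
Step 4: curr=25, set curr.next=prev(38) | reversed so far: 25 -> 38 -> 48 -> 8

25 -> 38 -> 48 -> 8 -> None


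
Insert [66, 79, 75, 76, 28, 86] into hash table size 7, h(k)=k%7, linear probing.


Insert 66: h=3 -> slot 3
Insert 79: h=2 -> slot 2
Insert 75: h=5 -> slot 5
Insert 76: h=6 -> slot 6
Insert 28: h=0 -> slot 0
Insert 86: h=2, 2 probes -> slot 4

Table: [28, None, 79, 66, 86, 75, 76]


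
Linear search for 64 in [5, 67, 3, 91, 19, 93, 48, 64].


i=0: 5!=64
i=1: 67!=64
i=2: 3!=64
i=3: 91!=64
i=4: 19!=64
i=5: 93!=64
i=6: 48!=64
i=7: 64==64 found!

Found at 7, 8 comps


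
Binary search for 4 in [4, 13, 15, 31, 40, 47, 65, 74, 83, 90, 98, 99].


Step 1: lo=0, hi=11, mid=5, val=47
Step 2: lo=0, hi=4, mid=2, val=15
Step 3: lo=0, hi=1, mid=0, val=4

Found at index 0


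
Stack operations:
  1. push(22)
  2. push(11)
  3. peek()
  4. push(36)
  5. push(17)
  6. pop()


push(22) -> [22]
push(11) -> [22, 11]
peek()->11
push(36) -> [22, 11, 36]
push(17) -> [22, 11, 36, 17]
pop()->17, [22, 11, 36]

Final stack: [22, 11, 36]


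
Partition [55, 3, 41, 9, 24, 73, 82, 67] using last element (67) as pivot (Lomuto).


Pivot: 67
  55 <= 67: advance i (no swap)
  3 <= 67: advance i (no swap)
  41 <= 67: advance i (no swap)
  9 <= 67: advance i (no swap)
  24 <= 67: advance i (no swap)
Place pivot at 5: [55, 3, 41, 9, 24, 67, 82, 73]

Partitioned: [55, 3, 41, 9, 24, 67, 82, 73]


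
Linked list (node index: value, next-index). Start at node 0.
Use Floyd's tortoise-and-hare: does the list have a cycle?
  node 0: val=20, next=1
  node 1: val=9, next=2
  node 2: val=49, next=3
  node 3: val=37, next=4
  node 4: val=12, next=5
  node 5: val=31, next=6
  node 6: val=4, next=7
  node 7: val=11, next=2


Floyd's tortoise (slow, +1) and hare (fast, +2):
  init: slow=0, fast=0
  step 1: slow=1, fast=2
  step 2: slow=2, fast=4
  step 3: slow=3, fast=6
  step 4: slow=4, fast=2
  step 5: slow=5, fast=4
  step 6: slow=6, fast=6
  slow == fast at node 6: cycle detected

Cycle: yes


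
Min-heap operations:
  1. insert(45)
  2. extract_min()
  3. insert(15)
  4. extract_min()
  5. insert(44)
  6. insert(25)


insert(45) -> [45]
extract_min()->45, []
insert(15) -> [15]
extract_min()->15, []
insert(44) -> [44]
insert(25) -> [25, 44]

Final heap: [25, 44]


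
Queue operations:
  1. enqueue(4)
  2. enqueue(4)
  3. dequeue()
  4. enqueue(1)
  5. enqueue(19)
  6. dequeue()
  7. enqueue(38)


enqueue(4) -> [4]
enqueue(4) -> [4, 4]
dequeue()->4, [4]
enqueue(1) -> [4, 1]
enqueue(19) -> [4, 1, 19]
dequeue()->4, [1, 19]
enqueue(38) -> [1, 19, 38]

Final queue: [1, 19, 38]


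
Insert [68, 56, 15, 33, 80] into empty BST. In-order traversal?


Insert 68: root
Insert 56: L from 68
Insert 15: L from 68 -> L from 56
Insert 33: L from 68 -> L from 56 -> R from 15
Insert 80: R from 68

In-order: [15, 33, 56, 68, 80]


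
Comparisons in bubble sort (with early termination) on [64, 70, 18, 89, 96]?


Algorithm: bubble sort (with early termination)
Input: [64, 70, 18, 89, 96]
Sorted: [18, 64, 70, 89, 96]

9


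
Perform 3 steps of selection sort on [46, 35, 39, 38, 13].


Initial: [46, 35, 39, 38, 13]
Step 1: min=13 at 4
  Swap: [13, 35, 39, 38, 46]
Step 2: min=35 at 1
  Swap: [13, 35, 39, 38, 46]
Step 3: min=38 at 3
  Swap: [13, 35, 38, 39, 46]

After 3 steps: [13, 35, 38, 39, 46]


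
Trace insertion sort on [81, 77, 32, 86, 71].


Initial: [81, 77, 32, 86, 71]
Insert 77: [77, 81, 32, 86, 71]
Insert 32: [32, 77, 81, 86, 71]
Insert 86: [32, 77, 81, 86, 71]
Insert 71: [32, 71, 77, 81, 86]

Sorted: [32, 71, 77, 81, 86]


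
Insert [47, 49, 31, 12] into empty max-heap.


Insert 47: [47]
Insert 49: [49, 47]
Insert 31: [49, 47, 31]
Insert 12: [49, 47, 31, 12]

Final heap: [49, 47, 31, 12]


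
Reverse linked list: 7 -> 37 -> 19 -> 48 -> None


Step 1: curr=7, set curr.next=prev(None) | reversed so far: 7
Step 2: curr=37, set curr.next=prev(7) | reversed so far: 37 -> 7
Step 3: curr=19, set curr.next=prev(37) | reversed so far: 19 -> 37 -> 7
Step 4: curr=48, set curr.next=prev(19) | reversed so far: 48 -> 19 -> 37 -> 7

48 -> 19 -> 37 -> 7 -> None


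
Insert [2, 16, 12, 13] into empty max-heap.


Insert 2: [2]
Insert 16: [16, 2]
Insert 12: [16, 2, 12]
Insert 13: [16, 13, 12, 2]

Final heap: [16, 13, 12, 2]


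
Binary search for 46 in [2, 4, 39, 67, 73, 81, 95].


Step 1: lo=0, hi=6, mid=3, val=67
Step 2: lo=0, hi=2, mid=1, val=4
Step 3: lo=2, hi=2, mid=2, val=39

Not found


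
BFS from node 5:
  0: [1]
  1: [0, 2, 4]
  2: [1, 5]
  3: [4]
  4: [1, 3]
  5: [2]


Visit 5, enqueue [2]
Visit 2, enqueue [1]
Visit 1, enqueue [0, 4]
Visit 0, enqueue []
Visit 4, enqueue [3]
Visit 3, enqueue []

BFS order: [5, 2, 1, 0, 4, 3]


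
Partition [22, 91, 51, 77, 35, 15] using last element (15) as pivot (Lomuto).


Pivot: 15
Place pivot at 0: [15, 91, 51, 77, 35, 22]

Partitioned: [15, 91, 51, 77, 35, 22]


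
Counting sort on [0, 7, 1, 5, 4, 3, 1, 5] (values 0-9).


Input: [0, 7, 1, 5, 4, 3, 1, 5]
Counts: [1, 2, 0, 1, 1, 2, 0, 1, 0, 0]

Sorted: [0, 1, 1, 3, 4, 5, 5, 7]


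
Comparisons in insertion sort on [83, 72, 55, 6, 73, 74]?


Algorithm: insertion sort
Input: [83, 72, 55, 6, 73, 74]
Sorted: [6, 55, 72, 73, 74, 83]

10


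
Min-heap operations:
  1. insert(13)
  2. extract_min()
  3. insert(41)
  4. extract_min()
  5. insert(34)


insert(13) -> [13]
extract_min()->13, []
insert(41) -> [41]
extract_min()->41, []
insert(34) -> [34]

Final heap: [34]


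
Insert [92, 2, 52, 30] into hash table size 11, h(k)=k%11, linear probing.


Insert 92: h=4 -> slot 4
Insert 2: h=2 -> slot 2
Insert 52: h=8 -> slot 8
Insert 30: h=8, 1 probes -> slot 9

Table: [None, None, 2, None, 92, None, None, None, 52, 30, None]


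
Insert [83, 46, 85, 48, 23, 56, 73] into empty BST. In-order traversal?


Insert 83: root
Insert 46: L from 83
Insert 85: R from 83
Insert 48: L from 83 -> R from 46
Insert 23: L from 83 -> L from 46
Insert 56: L from 83 -> R from 46 -> R from 48
Insert 73: L from 83 -> R from 46 -> R from 48 -> R from 56

In-order: [23, 46, 48, 56, 73, 83, 85]


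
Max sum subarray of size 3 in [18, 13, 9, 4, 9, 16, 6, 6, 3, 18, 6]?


[0:3]: 40
[1:4]: 26
[2:5]: 22
[3:6]: 29
[4:7]: 31
[5:8]: 28
[6:9]: 15
[7:10]: 27
[8:11]: 27

Max: 40 at [0:3]


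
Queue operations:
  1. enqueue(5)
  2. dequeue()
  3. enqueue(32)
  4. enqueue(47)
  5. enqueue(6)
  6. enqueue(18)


enqueue(5) -> [5]
dequeue()->5, []
enqueue(32) -> [32]
enqueue(47) -> [32, 47]
enqueue(6) -> [32, 47, 6]
enqueue(18) -> [32, 47, 6, 18]

Final queue: [32, 47, 6, 18]


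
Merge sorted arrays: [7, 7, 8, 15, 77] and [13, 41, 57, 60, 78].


Take 7 from A
Take 7 from A
Take 8 from A
Take 13 from B
Take 15 from A
Take 41 from B
Take 57 from B
Take 60 from B
Take 77 from A

Merged: [7, 7, 8, 13, 15, 41, 57, 60, 77, 78]


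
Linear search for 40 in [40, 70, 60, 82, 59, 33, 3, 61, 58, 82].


i=0: 40==40 found!

Found at 0, 1 comps


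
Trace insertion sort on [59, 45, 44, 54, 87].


Initial: [59, 45, 44, 54, 87]
Insert 45: [45, 59, 44, 54, 87]
Insert 44: [44, 45, 59, 54, 87]
Insert 54: [44, 45, 54, 59, 87]
Insert 87: [44, 45, 54, 59, 87]

Sorted: [44, 45, 54, 59, 87]


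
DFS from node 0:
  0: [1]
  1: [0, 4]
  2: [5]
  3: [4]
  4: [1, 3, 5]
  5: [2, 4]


Visit 0, push [1]
Visit 1, push [4]
Visit 4, push [5, 3]
Visit 3, push []
Visit 5, push [2]
Visit 2, push []

DFS order: [0, 1, 4, 3, 5, 2]


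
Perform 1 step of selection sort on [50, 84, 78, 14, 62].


Initial: [50, 84, 78, 14, 62]
Step 1: min=14 at 3
  Swap: [14, 84, 78, 50, 62]

After 1 step: [14, 84, 78, 50, 62]


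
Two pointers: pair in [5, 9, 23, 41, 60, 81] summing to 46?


lo=0(5)+hi=5(81)=86
lo=0(5)+hi=4(60)=65
lo=0(5)+hi=3(41)=46

Yes: 5+41=46


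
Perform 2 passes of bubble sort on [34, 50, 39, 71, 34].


Initial: [34, 50, 39, 71, 34]
Pass 1: [34, 39, 50, 34, 71] (2 swaps)
Pass 2: [34, 39, 34, 50, 71] (1 swaps)

After 2 passes: [34, 39, 34, 50, 71]


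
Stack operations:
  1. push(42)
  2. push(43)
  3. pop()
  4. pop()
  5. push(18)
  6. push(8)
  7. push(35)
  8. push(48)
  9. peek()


push(42) -> [42]
push(43) -> [42, 43]
pop()->43, [42]
pop()->42, []
push(18) -> [18]
push(8) -> [18, 8]
push(35) -> [18, 8, 35]
push(48) -> [18, 8, 35, 48]
peek()->48

Final stack: [18, 8, 35, 48]


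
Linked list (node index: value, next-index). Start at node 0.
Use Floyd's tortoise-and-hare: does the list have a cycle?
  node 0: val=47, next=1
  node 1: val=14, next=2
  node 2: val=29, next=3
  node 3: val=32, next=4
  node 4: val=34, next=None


Floyd's tortoise (slow, +1) and hare (fast, +2):
  init: slow=0, fast=0
  step 1: slow=1, fast=2
  step 2: slow=2, fast=4
  step 3: fast -> None, no cycle

Cycle: no


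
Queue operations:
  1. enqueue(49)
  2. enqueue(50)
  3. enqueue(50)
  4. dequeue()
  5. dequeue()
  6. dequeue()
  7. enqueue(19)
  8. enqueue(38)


enqueue(49) -> [49]
enqueue(50) -> [49, 50]
enqueue(50) -> [49, 50, 50]
dequeue()->49, [50, 50]
dequeue()->50, [50]
dequeue()->50, []
enqueue(19) -> [19]
enqueue(38) -> [19, 38]

Final queue: [19, 38]


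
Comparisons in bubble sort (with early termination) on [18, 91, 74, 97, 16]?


Algorithm: bubble sort (with early termination)
Input: [18, 91, 74, 97, 16]
Sorted: [16, 18, 74, 91, 97]

10


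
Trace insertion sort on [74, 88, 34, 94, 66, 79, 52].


Initial: [74, 88, 34, 94, 66, 79, 52]
Insert 88: [74, 88, 34, 94, 66, 79, 52]
Insert 34: [34, 74, 88, 94, 66, 79, 52]
Insert 94: [34, 74, 88, 94, 66, 79, 52]
Insert 66: [34, 66, 74, 88, 94, 79, 52]
Insert 79: [34, 66, 74, 79, 88, 94, 52]
Insert 52: [34, 52, 66, 74, 79, 88, 94]

Sorted: [34, 52, 66, 74, 79, 88, 94]


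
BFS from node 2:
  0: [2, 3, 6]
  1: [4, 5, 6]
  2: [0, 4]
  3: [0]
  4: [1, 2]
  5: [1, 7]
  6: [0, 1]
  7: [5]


Visit 2, enqueue [0, 4]
Visit 0, enqueue [3, 6]
Visit 4, enqueue [1]
Visit 3, enqueue []
Visit 6, enqueue []
Visit 1, enqueue [5]
Visit 5, enqueue [7]
Visit 7, enqueue []

BFS order: [2, 0, 4, 3, 6, 1, 5, 7]


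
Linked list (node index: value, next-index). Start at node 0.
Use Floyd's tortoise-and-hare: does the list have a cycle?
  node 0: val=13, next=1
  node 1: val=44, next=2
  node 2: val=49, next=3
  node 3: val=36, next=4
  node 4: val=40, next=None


Floyd's tortoise (slow, +1) and hare (fast, +2):
  init: slow=0, fast=0
  step 1: slow=1, fast=2
  step 2: slow=2, fast=4
  step 3: fast -> None, no cycle

Cycle: no


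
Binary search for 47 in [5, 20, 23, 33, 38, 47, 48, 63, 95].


Step 1: lo=0, hi=8, mid=4, val=38
Step 2: lo=5, hi=8, mid=6, val=48
Step 3: lo=5, hi=5, mid=5, val=47

Found at index 5


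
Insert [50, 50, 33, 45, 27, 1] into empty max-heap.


Insert 50: [50]
Insert 50: [50, 50]
Insert 33: [50, 50, 33]
Insert 45: [50, 50, 33, 45]
Insert 27: [50, 50, 33, 45, 27]
Insert 1: [50, 50, 33, 45, 27, 1]

Final heap: [50, 50, 33, 45, 27, 1]


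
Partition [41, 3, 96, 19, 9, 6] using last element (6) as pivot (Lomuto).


Pivot: 6
  3 <= 6: swap -> [3, 41, 96, 19, 9, 6]
Place pivot at 1: [3, 6, 96, 19, 9, 41]

Partitioned: [3, 6, 96, 19, 9, 41]


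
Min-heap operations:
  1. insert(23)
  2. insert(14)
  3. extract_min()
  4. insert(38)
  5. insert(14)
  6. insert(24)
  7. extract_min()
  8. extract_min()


insert(23) -> [23]
insert(14) -> [14, 23]
extract_min()->14, [23]
insert(38) -> [23, 38]
insert(14) -> [14, 38, 23]
insert(24) -> [14, 24, 23, 38]
extract_min()->14, [23, 24, 38]
extract_min()->23, [24, 38]

Final heap: [24, 38]


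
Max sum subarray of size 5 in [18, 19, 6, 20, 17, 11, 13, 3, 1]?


[0:5]: 80
[1:6]: 73
[2:7]: 67
[3:8]: 64
[4:9]: 45

Max: 80 at [0:5]


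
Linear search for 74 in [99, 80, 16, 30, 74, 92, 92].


i=0: 99!=74
i=1: 80!=74
i=2: 16!=74
i=3: 30!=74
i=4: 74==74 found!

Found at 4, 5 comps


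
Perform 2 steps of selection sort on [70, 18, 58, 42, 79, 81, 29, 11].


Initial: [70, 18, 58, 42, 79, 81, 29, 11]
Step 1: min=11 at 7
  Swap: [11, 18, 58, 42, 79, 81, 29, 70]
Step 2: min=18 at 1
  Swap: [11, 18, 58, 42, 79, 81, 29, 70]

After 2 steps: [11, 18, 58, 42, 79, 81, 29, 70]


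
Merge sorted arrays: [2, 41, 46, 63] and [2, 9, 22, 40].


Take 2 from A
Take 2 from B
Take 9 from B
Take 22 from B
Take 40 from B

Merged: [2, 2, 9, 22, 40, 41, 46, 63]


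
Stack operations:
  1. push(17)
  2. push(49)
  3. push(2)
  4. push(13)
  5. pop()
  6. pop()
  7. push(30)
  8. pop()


push(17) -> [17]
push(49) -> [17, 49]
push(2) -> [17, 49, 2]
push(13) -> [17, 49, 2, 13]
pop()->13, [17, 49, 2]
pop()->2, [17, 49]
push(30) -> [17, 49, 30]
pop()->30, [17, 49]

Final stack: [17, 49]


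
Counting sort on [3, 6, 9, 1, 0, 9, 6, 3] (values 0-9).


Input: [3, 6, 9, 1, 0, 9, 6, 3]
Counts: [1, 1, 0, 2, 0, 0, 2, 0, 0, 2]

Sorted: [0, 1, 3, 3, 6, 6, 9, 9]


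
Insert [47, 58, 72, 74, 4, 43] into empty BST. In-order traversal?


Insert 47: root
Insert 58: R from 47
Insert 72: R from 47 -> R from 58
Insert 74: R from 47 -> R from 58 -> R from 72
Insert 4: L from 47
Insert 43: L from 47 -> R from 4

In-order: [4, 43, 47, 58, 72, 74]


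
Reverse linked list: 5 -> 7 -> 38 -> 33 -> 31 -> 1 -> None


Step 1: curr=5, set curr.next=prev(None) | reversed so far: 5
Step 2: curr=7, set curr.next=prev(5) | reversed so far: 7 -> 5
Step 3: curr=38, set curr.next=prev(7) | reversed so far: 38 -> 7 -> 5
Step 4: curr=33, set curr.next=prev(38) | reversed so far: 33 -> 38 -> 7 -> 5
Step 5: curr=31, set curr.next=prev(33) | reversed so far: 31 -> 33 -> 38 -> 7 -> 5
Step 6: curr=1, set curr.next=prev(31) | reversed so far: 1 -> 31 -> 33 -> 38 -> 7 -> 5

1 -> 31 -> 33 -> 38 -> 7 -> 5 -> None


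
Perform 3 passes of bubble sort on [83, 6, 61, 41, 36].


Initial: [83, 6, 61, 41, 36]
Pass 1: [6, 61, 41, 36, 83] (4 swaps)
Pass 2: [6, 41, 36, 61, 83] (2 swaps)
Pass 3: [6, 36, 41, 61, 83] (1 swaps)

After 3 passes: [6, 36, 41, 61, 83]


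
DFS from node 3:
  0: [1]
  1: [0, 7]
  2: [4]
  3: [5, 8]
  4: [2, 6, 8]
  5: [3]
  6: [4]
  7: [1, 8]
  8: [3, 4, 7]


Visit 3, push [8, 5]
Visit 5, push []
Visit 8, push [7, 4]
Visit 4, push [6, 2]
Visit 2, push []
Visit 6, push []
Visit 7, push [1]
Visit 1, push [0]
Visit 0, push []

DFS order: [3, 5, 8, 4, 2, 6, 7, 1, 0]


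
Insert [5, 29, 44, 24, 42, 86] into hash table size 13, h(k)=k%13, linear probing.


Insert 5: h=5 -> slot 5
Insert 29: h=3 -> slot 3
Insert 44: h=5, 1 probes -> slot 6
Insert 24: h=11 -> slot 11
Insert 42: h=3, 1 probes -> slot 4
Insert 86: h=8 -> slot 8

Table: [None, None, None, 29, 42, 5, 44, None, 86, None, None, 24, None]


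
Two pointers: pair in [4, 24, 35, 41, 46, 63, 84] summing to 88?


lo=0(4)+hi=6(84)=88

Yes: 4+84=88
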